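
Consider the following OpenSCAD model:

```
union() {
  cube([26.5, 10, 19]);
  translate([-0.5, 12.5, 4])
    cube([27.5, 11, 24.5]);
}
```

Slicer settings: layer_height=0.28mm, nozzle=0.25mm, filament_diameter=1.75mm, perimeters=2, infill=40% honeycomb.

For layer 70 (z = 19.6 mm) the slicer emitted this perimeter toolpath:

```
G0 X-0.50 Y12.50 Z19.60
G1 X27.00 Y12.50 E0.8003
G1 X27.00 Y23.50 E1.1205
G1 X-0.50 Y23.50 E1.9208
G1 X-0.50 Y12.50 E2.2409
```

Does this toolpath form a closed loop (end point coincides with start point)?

Start point (G0): (-0.50, 12.50). End point (last G1): the path returns to the start — closed.

yes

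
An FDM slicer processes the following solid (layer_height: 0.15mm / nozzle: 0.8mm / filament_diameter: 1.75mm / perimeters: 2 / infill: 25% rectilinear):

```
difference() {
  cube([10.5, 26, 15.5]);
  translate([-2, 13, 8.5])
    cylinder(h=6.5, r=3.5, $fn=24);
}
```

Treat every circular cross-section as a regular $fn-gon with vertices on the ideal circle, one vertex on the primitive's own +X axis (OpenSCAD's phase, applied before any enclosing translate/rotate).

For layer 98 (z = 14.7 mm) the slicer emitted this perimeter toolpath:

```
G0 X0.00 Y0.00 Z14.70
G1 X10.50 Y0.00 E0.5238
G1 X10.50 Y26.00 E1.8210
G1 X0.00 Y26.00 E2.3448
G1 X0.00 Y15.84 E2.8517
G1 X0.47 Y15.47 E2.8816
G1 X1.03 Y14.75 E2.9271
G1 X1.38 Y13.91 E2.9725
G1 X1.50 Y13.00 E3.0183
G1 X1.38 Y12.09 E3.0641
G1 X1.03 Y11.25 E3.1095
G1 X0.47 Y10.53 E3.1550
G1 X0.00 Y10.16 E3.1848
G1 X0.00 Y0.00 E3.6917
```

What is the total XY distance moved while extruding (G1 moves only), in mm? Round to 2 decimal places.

74.00 mm

Sum the Euclidean lengths of each G1 segment: total = 74.00 mm.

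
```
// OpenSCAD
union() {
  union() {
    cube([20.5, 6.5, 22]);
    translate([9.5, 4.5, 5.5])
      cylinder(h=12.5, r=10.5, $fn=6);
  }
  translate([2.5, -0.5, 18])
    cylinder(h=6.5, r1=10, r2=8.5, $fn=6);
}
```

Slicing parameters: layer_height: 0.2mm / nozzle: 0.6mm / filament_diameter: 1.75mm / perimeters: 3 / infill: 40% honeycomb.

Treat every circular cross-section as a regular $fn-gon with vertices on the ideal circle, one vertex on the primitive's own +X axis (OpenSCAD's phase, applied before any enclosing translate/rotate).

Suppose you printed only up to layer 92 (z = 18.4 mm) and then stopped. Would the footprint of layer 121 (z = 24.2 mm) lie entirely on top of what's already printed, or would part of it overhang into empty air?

Compare the two slices. At z = 18.4: the cube (footprint 20.5×6.5) is included at this height (area 133.25 mm²); the cylinder at (9.5, 4.5) is absent (z outside [5.5, 18]); Taking the union: only the 20.5×6.5 cube is present, so the union is just that shape — area = 133.25 mm²; the cone at (2.5, -0.5) (r1=10→r2=8.5) has section circumradius 9.908 here — a regular 6-gon (area = (6/2)·9.908²·sin(360°/6) = 255.03 mm²); Merging all regions: the regions partially overlap — summed areas 388.28 mm² minus the doubly-counted overlap 66.58 mm² gives 321.71 mm² — area = 321.71 mm². At z = 24.2: the cube does not reach this height (z outside [0, 22]); the cylinder at (9.5, 4.5) does not reach this height (z outside [5.5, 18]); Taking the union: nothing is present at this height; the cone at (2.5, -0.5) contributes a regular 6-gon of circumradius 8.569 (interpolated between r1=10 and r2=8.5 at t=0.954) (area = (6/2)·8.569²·sin(360°/6) = 190.78 mm²); Taking the union: only the cone at (2.5, -0.5) is present, so the union is just that shape — area = 190.78 mm². Checking containment: the cross-section at z = 24.2 is a subset of the cross-section at z = 18.4.

entirely on top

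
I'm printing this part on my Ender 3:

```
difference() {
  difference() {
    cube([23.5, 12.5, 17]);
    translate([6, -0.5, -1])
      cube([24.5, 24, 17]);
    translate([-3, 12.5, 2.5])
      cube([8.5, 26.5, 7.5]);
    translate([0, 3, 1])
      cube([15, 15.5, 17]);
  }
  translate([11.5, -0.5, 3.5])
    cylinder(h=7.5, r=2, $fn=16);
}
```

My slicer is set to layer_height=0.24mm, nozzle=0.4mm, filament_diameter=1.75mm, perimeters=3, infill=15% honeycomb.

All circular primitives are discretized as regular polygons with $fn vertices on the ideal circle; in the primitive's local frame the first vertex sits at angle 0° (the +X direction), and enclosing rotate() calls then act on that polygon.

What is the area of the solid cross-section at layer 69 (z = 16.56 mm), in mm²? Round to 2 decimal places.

At z = 16.56 mm: the cube is present — its section is the full 23.5×12.5 rectangle (area 293.75 mm²); the cube at (6, -0.5) is absent (z outside [-1, 16]); the cube at (-3, 12.5) is absent (z outside [2.5, 10]); the 15×15.5 cube at (0, 3) contributes its full rectangle (area 232.50 mm²); After the difference (first − rest): starting from the 23.5×12.5 cube (293.75 mm²), the 15×15.5 cube at (0, 3) partially overlaps it — only the 142.50 mm² overlap (of its 232.50 mm²) is removed, clipping the outline — area = 151.25 mm²; the cylinder at (11.5, -0.5) is not intersected at this z (z outside [3.5, 11]); Subtracting the remaining from the first: none of the subtracted shapes is present at this height, so the result so far is unchanged — area = 151.25 mm². Overall, the cross-section is a single solid region. Net area = 151.25 mm².

151.25 mm²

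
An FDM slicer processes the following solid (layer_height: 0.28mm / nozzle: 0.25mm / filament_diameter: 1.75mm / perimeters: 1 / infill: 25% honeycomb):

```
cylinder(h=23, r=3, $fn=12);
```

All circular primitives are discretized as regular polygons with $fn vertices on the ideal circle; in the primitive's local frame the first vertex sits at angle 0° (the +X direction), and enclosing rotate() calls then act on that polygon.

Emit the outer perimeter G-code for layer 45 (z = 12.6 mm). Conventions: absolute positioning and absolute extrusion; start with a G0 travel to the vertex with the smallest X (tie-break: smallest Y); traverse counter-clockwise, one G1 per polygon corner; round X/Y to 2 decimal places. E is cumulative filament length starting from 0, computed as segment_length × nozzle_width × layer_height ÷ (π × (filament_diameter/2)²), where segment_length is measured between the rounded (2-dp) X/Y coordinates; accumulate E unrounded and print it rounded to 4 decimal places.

G0 X-3.00 Y0.00 Z12.60
G1 X-2.60 Y-1.50 E0.0452
G1 X-1.50 Y-2.60 E0.0905
G1 X0.00 Y-3.00 E0.1356
G1 X1.50 Y-2.60 E0.1808
G1 X2.60 Y-1.50 E0.2261
G1 X3.00 Y0.00 E0.2713
G1 X2.60 Y1.50 E0.3164
G1 X1.50 Y2.60 E0.3617
G1 X0.00 Y3.00 E0.4069
G1 X-1.50 Y2.60 E0.4521
G1 X-2.60 Y1.50 E0.4973
G1 X-3.00 Y0.00 E0.5425

At z = 12.6 mm: the cylinder: section is a regular 12-gon, circumradius r=3. The outline is a single polygon with 12 vertices. Extrusion per mm of travel: 0.25 × 0.28 / (π × 0.875²) = 0.029103. Accumulating E over each segment gives final E = 0.5425.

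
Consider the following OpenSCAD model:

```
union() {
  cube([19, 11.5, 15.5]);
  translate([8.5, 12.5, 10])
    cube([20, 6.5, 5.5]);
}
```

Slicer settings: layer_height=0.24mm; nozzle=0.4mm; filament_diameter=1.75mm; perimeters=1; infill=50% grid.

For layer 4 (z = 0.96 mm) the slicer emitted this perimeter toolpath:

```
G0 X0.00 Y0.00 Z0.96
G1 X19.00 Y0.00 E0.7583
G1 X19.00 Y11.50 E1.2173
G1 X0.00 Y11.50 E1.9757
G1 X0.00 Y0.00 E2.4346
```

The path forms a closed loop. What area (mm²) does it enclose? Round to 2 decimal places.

Apply the shoelace formula to the sequence of (X, Y) vertices; enclosed area = 218.50 mm².

218.50 mm²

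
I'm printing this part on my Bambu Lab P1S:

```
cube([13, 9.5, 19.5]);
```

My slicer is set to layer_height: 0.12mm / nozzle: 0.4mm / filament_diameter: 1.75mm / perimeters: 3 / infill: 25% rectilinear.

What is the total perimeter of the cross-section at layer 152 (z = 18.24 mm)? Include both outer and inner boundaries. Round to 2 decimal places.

45.00 mm

At z = 18.24 mm: the 13×9.5 cube contributes its full rectangle (perimeter 45.00 mm). Overall, the cross-section is a single solid region. Total boundary length (outer) = 45.00 mm.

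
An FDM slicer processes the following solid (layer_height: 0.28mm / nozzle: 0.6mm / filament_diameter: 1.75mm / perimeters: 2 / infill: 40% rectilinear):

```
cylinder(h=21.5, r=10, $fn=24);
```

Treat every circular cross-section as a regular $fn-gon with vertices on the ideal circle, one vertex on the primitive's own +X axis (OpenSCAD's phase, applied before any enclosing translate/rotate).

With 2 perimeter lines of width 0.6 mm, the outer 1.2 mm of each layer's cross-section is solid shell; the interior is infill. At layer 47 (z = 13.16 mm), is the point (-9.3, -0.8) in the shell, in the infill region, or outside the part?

shell

At z = 13.16 mm: the r=10 cylinder gives a regular 24-gon of circumradius 10 (constant along its height). Overall, the cross-section is a single solid region. The nearest boundary edge runs (-10.00, 0.00)→(-9.66, -2.59); distance from the point to it = 0.59 mm. The point is inside the cross-section, 0.59 mm from the nearest boundary — within the 1.2 mm shell band (2 × 0.6).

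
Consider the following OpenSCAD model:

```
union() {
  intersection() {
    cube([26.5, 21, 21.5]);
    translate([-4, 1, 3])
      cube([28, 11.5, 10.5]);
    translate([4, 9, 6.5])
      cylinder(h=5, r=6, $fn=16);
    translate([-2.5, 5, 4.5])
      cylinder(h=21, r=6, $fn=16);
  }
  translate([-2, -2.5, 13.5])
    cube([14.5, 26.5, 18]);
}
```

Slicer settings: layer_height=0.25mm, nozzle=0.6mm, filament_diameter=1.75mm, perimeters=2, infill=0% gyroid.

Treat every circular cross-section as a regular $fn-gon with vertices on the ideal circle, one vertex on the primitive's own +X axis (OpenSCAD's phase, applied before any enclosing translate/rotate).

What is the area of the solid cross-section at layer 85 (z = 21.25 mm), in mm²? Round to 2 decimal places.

384.25 mm²

At z = 21.25 mm: the cube (footprint 26.5×21) is included at this height (area 556.50 mm²); the cube at (-4, 1) does not reach this height (z outside [3, 13.5]); the cylinder at (4, 9) is not intersected at this z (z outside [6.5, 11.5]); the r=6 cylinder at (-2.5, 5) contributes a regular 16-gon of circumradius 6 (area = (16/2)·6.000²·sin(360°/16) = 110.21 mm²); Keeping only the common overlap: at least one operand is absent at this height, so nothing remains; the cube at (-2, -2.5) is present — its section is the full 14.5×26.5 rectangle (area 384.25 mm²); Combining (union): only the 14.5×26.5 cube at (-2, -2.5) is present, so the union is just that shape — area = 384.25 mm². Overall, the cross-section is a single solid region. Net area = 384.25 mm².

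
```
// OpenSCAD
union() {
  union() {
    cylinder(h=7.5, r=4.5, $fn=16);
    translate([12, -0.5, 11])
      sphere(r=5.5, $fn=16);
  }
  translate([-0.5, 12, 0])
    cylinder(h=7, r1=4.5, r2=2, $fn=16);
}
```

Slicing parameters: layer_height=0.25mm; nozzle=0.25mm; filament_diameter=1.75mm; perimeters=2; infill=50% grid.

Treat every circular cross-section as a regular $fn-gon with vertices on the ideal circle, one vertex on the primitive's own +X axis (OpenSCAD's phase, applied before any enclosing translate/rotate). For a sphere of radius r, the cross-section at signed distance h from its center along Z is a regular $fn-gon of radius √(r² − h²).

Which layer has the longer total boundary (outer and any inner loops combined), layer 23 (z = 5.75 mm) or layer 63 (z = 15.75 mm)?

Layer 23 (z = 5.75): the r=4.5 cylinder contributes a regular 16-gon of circumradius 4.5 (perimeter = 2·16·4.500·sin(180°/16) = 28.09 mm); the sphere at (12, -0.5): section is a regular 16-gon, circumradius = √(r²−h²) = √(5.5²−5.25²) = 1.639 (perimeter = 2·16·1.639·sin(180°/16) = 10.23 mm); Combining (union): the 2 present regions are separate (no shared area or edge), so areas and boundary lengths simply add and each stays a separate island — boundary = 38.33 mm; the cone at (-0.5, 12) (r1=4.5→r2=2) has section circumradius 2.446 here — a regular 16-gon (perimeter = 2·16·2.446·sin(180°/16) = 15.27 mm); Taking the union: the 2 present regions are separate (no shared area or edge), so areas and boundary lengths simply add and each stays a separate island — boundary = 53.60 mm. So its perimeter = 53.60 mm. Layer 63 (z = 15.75): the cylinder is not intersected at this z (z outside [0, 7.5]); the r=5.5 sphere at (12, -0.5) slices to a regular 16-gon of circumradius 2.773 (√(r²−h²) with h=4.75 from center) (perimeter = 2·16·2.773·sin(180°/16) = 17.31 mm); Merging all regions: only the r=5.5 sphere at (12, -0.5) is present, so the union is just that shape — boundary = 17.31 mm; the cone at (-0.5, 12) does not reach this height (z outside [0, 7]); Merging all regions: only the result so far is present, so the union is just that shape — boundary = 17.31 mm. So its perimeter = 17.31 mm. Layer 23 is larger (53.60 vs 17.31 mm).

layer 23 (z = 5.75 mm)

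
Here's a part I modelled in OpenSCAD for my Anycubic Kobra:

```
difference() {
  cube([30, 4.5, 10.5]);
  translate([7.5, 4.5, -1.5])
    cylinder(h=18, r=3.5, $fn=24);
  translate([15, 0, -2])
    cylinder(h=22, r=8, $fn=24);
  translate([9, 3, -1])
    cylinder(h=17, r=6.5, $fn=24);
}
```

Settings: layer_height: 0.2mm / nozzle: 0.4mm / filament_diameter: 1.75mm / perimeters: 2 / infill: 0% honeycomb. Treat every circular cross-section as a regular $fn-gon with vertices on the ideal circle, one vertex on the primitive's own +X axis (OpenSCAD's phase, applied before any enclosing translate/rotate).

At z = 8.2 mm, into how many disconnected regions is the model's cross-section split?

2

At z = 8.2 mm: the cube is present — its section is the full 30×4.5 rectangle; the r=3.5 cylinder at (7.5, 4.5) contributes a regular 24-gon of circumradius 3.5; the r=8 cylinder at (15, 0) gives a regular 24-gon of circumradius 8 (constant along its height); the r=6.5 cylinder at (9, 3) contributes a regular 24-gon of circumradius 6.5; Subtracting the remaining from the first: starting from the 30×4.5 cube, the r=3.5 cylinder at (7.5, 4.5) partially overlaps it — only the 19.02 mm² overlap (of its 38.05 mm²) is removed, clipping the outline; the r=8 cylinder at (15, 0) partially overlaps it — only the 58.47 mm² overlap (of its 198.77 mm²) is removed, clipping the outline; the r=6.5 cylinder at (9, 3) partially overlaps it — only the 11.56 mm² overlap (of its 131.22 mm²) is removed, clipping the outline — 2 connected regions. The result has 2 disconnected regions.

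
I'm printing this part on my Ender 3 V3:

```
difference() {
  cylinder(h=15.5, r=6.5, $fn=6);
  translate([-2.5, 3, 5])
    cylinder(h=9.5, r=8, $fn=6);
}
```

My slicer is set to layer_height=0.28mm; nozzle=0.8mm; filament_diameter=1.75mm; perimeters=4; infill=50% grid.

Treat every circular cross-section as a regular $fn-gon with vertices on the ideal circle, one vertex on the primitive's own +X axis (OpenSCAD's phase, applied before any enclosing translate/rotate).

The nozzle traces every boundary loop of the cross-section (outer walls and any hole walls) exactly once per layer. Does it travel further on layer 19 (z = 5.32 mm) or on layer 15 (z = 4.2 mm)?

layer 15 (z = 4.2 mm)

Layer 19 (z = 5.32): the r=6.5 cylinder contributes a regular 6-gon of circumradius 6.5 (perimeter = 2·6·6.500·sin(180°/6) = 39.00 mm); the r=8 cylinder at (-2.5, 3) contributes a regular 6-gon of circumradius 8 (perimeter = 2·6·8.000·sin(180°/6) = 48.00 mm); Subtracting the remaining from the first: starting from the r=6.5 cylinder, the r=8 cylinder at (-2.5, 3) partially overlaps it — only the 83.08 mm² overlap (of its 166.28 mm²) is removed, clipping the outline — boundary = 30.70 mm. So its perimeter = 30.70 mm. Layer 15 (z = 4.2): the cylinder: section is a regular 6-gon, circumradius r=6.5 (perimeter = 2·6·6.500·sin(180°/6) = 39.00 mm); the cylinder at (-2.5, 3) does not reach this height (z outside [5, 14.5]); After the difference (first − rest): none of the subtracted shapes is present at this height, so the r=6.5 cylinder is unchanged — boundary = 39.00 mm. So its perimeter = 39.00 mm. Layer 15 is larger (39.00 vs 30.70 mm).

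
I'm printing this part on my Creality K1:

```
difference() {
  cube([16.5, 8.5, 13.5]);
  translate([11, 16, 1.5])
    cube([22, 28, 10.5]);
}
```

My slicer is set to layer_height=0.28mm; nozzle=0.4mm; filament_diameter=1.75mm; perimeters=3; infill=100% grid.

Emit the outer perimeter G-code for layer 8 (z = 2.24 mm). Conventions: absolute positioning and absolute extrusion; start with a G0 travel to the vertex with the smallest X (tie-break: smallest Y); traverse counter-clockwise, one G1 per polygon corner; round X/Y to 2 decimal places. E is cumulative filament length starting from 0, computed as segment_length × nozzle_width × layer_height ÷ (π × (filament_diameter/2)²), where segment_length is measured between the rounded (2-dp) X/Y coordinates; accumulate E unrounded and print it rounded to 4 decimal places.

At z = 2.24 mm: the 16.5×8.5 cube contributes its full rectangle; the 22×28 cube at (11, 16) contributes its full rectangle; After the difference (first − rest): starting from the 16.5×8.5 cube, the 22×28 cube at (11, 16) misses the remaining region (no effect) — 1 connected region. The outline is a single polygon with 4 vertices. Extrusion per mm of travel: 0.4 × 0.28 / (π × 0.875²) = 0.046564. Accumulating E over each segment gives final E = 2.3282.

G0 X0.00 Y0.00 Z2.24
G1 X16.50 Y0.00 E0.7683
G1 X16.50 Y8.50 E1.1641
G1 X0.00 Y8.50 E1.9324
G1 X0.00 Y0.00 E2.3282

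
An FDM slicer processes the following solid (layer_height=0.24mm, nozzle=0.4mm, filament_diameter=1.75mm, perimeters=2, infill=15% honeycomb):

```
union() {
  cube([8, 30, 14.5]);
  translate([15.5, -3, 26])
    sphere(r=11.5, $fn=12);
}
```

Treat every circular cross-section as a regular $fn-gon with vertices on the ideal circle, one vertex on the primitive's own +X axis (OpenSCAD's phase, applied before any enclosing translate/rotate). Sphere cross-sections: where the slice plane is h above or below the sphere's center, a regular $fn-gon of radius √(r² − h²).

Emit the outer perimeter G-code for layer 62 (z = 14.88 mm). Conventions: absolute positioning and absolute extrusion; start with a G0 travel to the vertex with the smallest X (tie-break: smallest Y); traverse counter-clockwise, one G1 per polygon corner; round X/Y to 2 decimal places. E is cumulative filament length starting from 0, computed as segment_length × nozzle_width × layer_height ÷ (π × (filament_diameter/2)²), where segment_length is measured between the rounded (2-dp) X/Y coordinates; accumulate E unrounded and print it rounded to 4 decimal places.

At z = 14.88 mm: the cube is absent (z outside [0, 14.5]); the r=11.5 sphere at (15.5, -3) slices to a regular 12-gon of circumradius 2.932 (√(r²−h²) with h=11.12 from center); Merging all regions: only the r=11.5 sphere at (15.5, -3) is present, so the union is just that shape — 1 connected region. The outline is a single polygon with 12 vertices. Extrusion per mm of travel: 0.4 × 0.24 / (π × 0.875²) = 0.039912. Accumulating E over each segment gives final E = 0.7272.

G0 X12.57 Y-3.00 Z14.88
G1 X12.96 Y-4.47 E0.0607
G1 X14.03 Y-5.54 E0.1211
G1 X15.50 Y-5.93 E0.1818
G1 X16.97 Y-5.54 E0.2425
G1 X18.04 Y-4.47 E0.3029
G1 X18.43 Y-3.00 E0.3636
G1 X18.04 Y-1.53 E0.4243
G1 X16.97 Y-0.46 E0.4847
G1 X15.50 Y-0.07 E0.5454
G1 X14.03 Y-0.46 E0.6061
G1 X12.96 Y-1.53 E0.6665
G1 X12.57 Y-3.00 E0.7272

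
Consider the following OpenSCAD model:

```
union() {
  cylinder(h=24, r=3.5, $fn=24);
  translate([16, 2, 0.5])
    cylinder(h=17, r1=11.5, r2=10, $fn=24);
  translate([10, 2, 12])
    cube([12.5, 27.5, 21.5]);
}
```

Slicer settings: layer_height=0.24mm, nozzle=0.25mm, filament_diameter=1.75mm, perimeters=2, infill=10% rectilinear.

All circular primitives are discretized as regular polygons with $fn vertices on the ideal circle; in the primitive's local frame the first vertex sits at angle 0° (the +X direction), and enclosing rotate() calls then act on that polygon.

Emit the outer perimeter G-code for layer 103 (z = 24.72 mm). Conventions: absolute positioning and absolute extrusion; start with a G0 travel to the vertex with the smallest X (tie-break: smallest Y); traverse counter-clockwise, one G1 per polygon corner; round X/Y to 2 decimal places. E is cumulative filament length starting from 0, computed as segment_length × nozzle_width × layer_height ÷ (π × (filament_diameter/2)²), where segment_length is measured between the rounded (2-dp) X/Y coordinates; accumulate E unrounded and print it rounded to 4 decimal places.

G0 X10.00 Y2.00 Z24.72
G1 X22.50 Y2.00 E0.3118
G1 X22.50 Y29.50 E0.9978
G1 X10.00 Y29.50 E1.3096
G1 X10.00 Y2.00 E1.9956

At z = 24.72 mm: the cylinder is not intersected at this z (z outside [0, 24]); the cone at (16, 2) is not intersected at this z (z outside [0.5, 17.5]); the cube at (10, 2) is present — its section is the full 12.5×27.5 rectangle; Combining (union): only the 12.5×27.5 cube at (10, 2) is present, so the union is just that shape — 1 connected region. The outline is a single polygon with 4 vertices. Extrusion per mm of travel: 0.25 × 0.24 / (π × 0.875²) = 0.024945. Accumulating E over each segment gives final E = 1.9956.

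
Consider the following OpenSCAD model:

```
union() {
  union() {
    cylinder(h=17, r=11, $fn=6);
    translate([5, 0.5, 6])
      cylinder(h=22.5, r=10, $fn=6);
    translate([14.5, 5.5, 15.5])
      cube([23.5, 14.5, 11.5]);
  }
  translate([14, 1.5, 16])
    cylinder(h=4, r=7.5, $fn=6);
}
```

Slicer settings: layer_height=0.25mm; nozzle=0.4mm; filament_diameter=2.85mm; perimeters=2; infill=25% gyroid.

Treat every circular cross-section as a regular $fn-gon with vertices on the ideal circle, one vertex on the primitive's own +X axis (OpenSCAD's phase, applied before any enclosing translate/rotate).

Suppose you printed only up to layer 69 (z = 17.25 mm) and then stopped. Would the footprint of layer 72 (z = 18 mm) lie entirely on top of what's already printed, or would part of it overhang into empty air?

Compare the two slices. At z = 17.25: the cylinder is absent (z outside [0, 17]); the r=10 cylinder at (5, 0.5) contributes a regular 6-gon of circumradius 10 (area = (6/2)·10.000²·sin(360°/6) = 259.81 mm²); the cube at (14.5, 5.5) (footprint 23.5×14.5) is included at this height (area 340.75 mm²); Merging all regions: the 2 present regions are separate (no shared area or edge), so areas and boundary lengths simply add and each stays a separate island — area = 600.56 mm²; the cylinder at (14, 1.5): section is a regular 6-gon, circumradius r=7.5 (area = (6/2)·7.500²·sin(360°/6) = 146.14 mm²); Merging all regions: the regions partially overlap — summed areas 746.70 mm² minus the doubly-counted overlap 71.03 mm² gives 675.67 mm² — area = 675.67 mm². At z = 18: the cylinder is not intersected at this z (z outside [0, 17]); the cylinder at (5, 0.5): section is a regular 6-gon, circumradius r=10 (area = (6/2)·10.000²·sin(360°/6) = 259.81 mm²); the 23.5×14.5 cube at (14.5, 5.5) contributes its full rectangle (area 340.75 mm²); Combining (union): the 2 present regions are separate (no shared area or edge), so areas and boundary lengths simply add and each stays a separate island — area = 600.56 mm²; the cylinder at (14, 1.5): section is a regular 6-gon, circumradius r=7.5 (area = (6/2)·7.500²·sin(360°/6) = 146.14 mm²); Merging all regions: the regions partially overlap — summed areas 746.70 mm² minus the doubly-counted overlap 71.03 mm² gives 675.67 mm² — area = 675.67 mm². Checking containment: the cross-section at z = 18 is a subset of the cross-section at z = 17.25.

entirely on top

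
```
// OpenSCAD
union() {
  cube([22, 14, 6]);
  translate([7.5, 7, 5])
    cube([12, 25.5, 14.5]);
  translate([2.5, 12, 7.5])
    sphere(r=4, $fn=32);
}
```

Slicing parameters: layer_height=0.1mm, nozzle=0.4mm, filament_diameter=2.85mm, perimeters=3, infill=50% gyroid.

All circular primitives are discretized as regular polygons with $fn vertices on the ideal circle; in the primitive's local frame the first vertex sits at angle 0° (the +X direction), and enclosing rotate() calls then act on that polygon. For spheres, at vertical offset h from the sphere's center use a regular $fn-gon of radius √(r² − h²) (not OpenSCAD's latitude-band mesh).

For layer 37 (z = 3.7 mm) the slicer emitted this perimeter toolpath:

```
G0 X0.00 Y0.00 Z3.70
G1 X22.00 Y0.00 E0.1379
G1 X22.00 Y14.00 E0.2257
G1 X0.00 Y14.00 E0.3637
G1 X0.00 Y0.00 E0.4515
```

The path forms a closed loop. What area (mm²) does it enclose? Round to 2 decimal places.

Apply the shoelace formula to the sequence of (X, Y) vertices; enclosed area = 308.00 mm².

308.00 mm²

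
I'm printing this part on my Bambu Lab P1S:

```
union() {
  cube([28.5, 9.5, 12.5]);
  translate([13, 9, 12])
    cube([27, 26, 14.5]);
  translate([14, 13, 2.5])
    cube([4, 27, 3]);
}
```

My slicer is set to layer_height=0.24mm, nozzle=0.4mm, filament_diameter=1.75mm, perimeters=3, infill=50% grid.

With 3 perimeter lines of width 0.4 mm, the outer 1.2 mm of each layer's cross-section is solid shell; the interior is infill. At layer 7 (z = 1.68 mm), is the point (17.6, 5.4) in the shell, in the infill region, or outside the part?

At z = 1.68 mm: the 28.5×9.5 cube contributes its full rectangle; the cube at (13, 9) does not reach this height (z outside [12, 26.5]); the cube at (14, 13) is not intersected at this z (z outside [2.5, 5.5]); Combining (union): only the 28.5×9.5 cube is present, so the union is just that shape — 1 connected region. Overall, the cross-section is a single solid region. The nearest boundary edge runs (28.50, 9.50)→(0.00, 9.50); distance from the point to it = 4.10 mm. The point is inside the cross-section and 4.10 mm from the nearest boundary — more than the 1.2 mm shell width (3 × 0.4), so it's in the infill interior.

infill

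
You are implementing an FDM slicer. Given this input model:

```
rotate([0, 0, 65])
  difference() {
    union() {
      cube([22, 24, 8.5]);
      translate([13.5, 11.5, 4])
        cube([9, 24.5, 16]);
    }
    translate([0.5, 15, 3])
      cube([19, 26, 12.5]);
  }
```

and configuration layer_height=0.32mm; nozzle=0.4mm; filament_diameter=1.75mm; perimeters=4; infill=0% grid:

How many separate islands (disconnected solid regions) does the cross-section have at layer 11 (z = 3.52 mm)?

1

At z = 3.52 mm: the cube is present — its section is the full 22×24 rectangle; the cube at (13.5, 11.5) is not intersected at this z (z outside [4, 20]); Combining (union): only the 22×24 cube is present, so the union is just that shape — 1 connected region; the cube at (0.5, 15) (footprint 19×26) is included at this height; Subtracting the remaining from the first: starting from that combined region, the 19×26 cube at (0.5, 15) partially overlaps it — only the 171.00 mm² overlap (of its 494.00 mm²) is removed, clipping the outline — 1 connected region; (rotated 65° about Z; rotation is an isometry so areas/perimeters/island counts are preserved). Overall, the cross-section is a single solid region. Island count = 1.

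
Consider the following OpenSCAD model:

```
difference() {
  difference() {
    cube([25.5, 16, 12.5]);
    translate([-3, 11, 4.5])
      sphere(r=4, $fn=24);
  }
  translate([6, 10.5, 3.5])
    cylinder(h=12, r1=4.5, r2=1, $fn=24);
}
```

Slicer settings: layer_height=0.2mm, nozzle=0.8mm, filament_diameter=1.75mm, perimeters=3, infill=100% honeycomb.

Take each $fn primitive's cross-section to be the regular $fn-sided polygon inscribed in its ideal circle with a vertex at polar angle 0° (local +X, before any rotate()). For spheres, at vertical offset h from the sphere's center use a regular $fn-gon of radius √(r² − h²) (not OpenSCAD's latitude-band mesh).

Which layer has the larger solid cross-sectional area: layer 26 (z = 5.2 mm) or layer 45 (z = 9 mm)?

layer 45 (z = 9 mm)

Layer 26 (z = 5.2): the cube is present — its section is the full 25.5×16 rectangle (area 408.00 mm²); the r=4 sphere at (-3, 11) slices to a regular 24-gon of circumradius 3.938 (√(r²−h²) with h=0.7 from center) (area = (24/2)·3.938²·sin(360°/24) = 48.17 mm²); After the difference (first − rest): starting from the 25.5×16 cube (408.00 mm²), the r=4 sphere at (-3, 11) partially overlaps it — only the 3.15 mm² overlap (of its 48.17 mm²) is removed, clipping the outline — area = 404.85 mm²; the cone at (6, 10.5): at t=0.142 of its height the radius interpolates to r₁+(r₂−r₁)t = 4.004, giving a regular 24-gon of that circumradius (area = (24/2)·4.004²·sin(360°/24) = 49.80 mm²); After the difference (first − rest): starting from that combined region (404.85 mm²), the cone at (6, 10.5) lies wholly inside it (removes its full 49.80 mm² and its 25.09 mm outline becomes a hole wall) — area = 355.05 mm². So its area = 355.05 mm². Layer 45 (z = 9): the 25.5×16 cube contributes its full rectangle (area 408.00 mm²); the sphere at (-3, 11) is absent (|z−center|=4.500 > r=4); Taking the first minus the rest: none of the subtracted shapes is present at this height, so the 25.5×16 cube is unchanged — area = 408.00 mm²; the cone at (6, 10.5) contributes a regular 24-gon of circumradius 2.896 (interpolated between r1=4.5 and r2=1 at t=0.458) (area = (24/2)·2.896²·sin(360°/24) = 26.05 mm²); After the difference (first − rest): starting from the result so far (408.00 mm²), the cone at (6, 10.5) lies wholly inside it (removes its full 26.05 mm² and its 18.14 mm outline becomes a hole wall) — area = 381.95 mm². So its area = 381.95 mm². Layer 45 is larger (381.95 vs 355.05 mm²).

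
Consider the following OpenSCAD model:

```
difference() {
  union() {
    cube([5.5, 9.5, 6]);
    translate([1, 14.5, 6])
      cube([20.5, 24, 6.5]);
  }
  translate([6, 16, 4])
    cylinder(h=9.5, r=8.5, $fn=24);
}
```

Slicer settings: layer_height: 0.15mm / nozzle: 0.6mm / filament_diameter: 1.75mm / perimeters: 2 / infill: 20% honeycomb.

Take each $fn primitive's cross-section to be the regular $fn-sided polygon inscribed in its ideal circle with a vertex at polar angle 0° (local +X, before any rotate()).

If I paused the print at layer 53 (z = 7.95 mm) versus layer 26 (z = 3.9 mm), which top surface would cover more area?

Layer 53 (z = 7.95): the cube is not intersected at this z (z outside [0, 6]); the cube at (1, 14.5) (footprint 20.5×24) is included at this height (area 492.00 mm²); Merging all regions: only the 20.5×24 cube at (1, 14.5) is present, so the union is just that shape — area = 492.00 mm²; the r=8.5 cylinder at (6, 16) contributes a regular 24-gon of circumradius 8.5 (area = (24/2)·8.500²·sin(360°/24) = 224.40 mm²); After the difference (first − rest): starting from that combined region (492.00 mm²), the r=8.5 cylinder at (6, 16) partially overlaps it — only the 115.85 mm² overlap (of its 224.40 mm²) is removed, clipping the outline — area = 376.15 mm². So its area = 376.15 mm². Layer 26 (z = 3.9): the cube is present — its section is the full 5.5×9.5 rectangle (area 52.25 mm²); the cube at (1, 14.5) is not intersected at this z (z outside [6, 12.5]); Merging all regions: only the 5.5×9.5 cube is present, so the union is just that shape — area = 52.25 mm²; the cylinder at (6, 16) is absent (z outside [4, 13.5]); Subtracting the remaining from the first: none of the subtracted shapes is present at this height, so that combined region is unchanged — area = 52.25 mm². So its area = 52.25 mm². Layer 53 is larger (376.15 vs 52.25 mm²).

layer 53 (z = 7.95 mm)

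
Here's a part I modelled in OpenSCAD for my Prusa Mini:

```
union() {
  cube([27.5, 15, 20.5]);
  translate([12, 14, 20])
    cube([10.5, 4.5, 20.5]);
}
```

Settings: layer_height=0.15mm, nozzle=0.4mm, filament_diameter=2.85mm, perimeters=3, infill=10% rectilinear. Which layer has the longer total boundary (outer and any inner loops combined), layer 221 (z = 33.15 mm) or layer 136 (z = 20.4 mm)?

layer 136 (z = 20.4 mm)

Layer 221 (z = 33.15): the cube is absent (z outside [0, 20.5]); the cube at (12, 14) is present — its section is the full 10.5×4.5 rectangle (perimeter 30.00 mm); Taking the union: only the 10.5×4.5 cube at (12, 14) is present, so the union is just that shape — boundary = 30.00 mm. So its perimeter = 30.00 mm. Layer 136 (z = 20.4): the cube (footprint 27.5×15) is included at this height (perimeter 85.00 mm); the cube at (12, 14) is present — its section is the full 10.5×4.5 rectangle (perimeter 30.00 mm); Taking the union: the regions partially overlap (shared area 10.50 mm²), so the edge portions inside another operand are dropped and the merged outline is re-measured after clipping — boundary = 92.00 mm. So its perimeter = 92.00 mm. Layer 136 is larger (92.00 vs 30.00 mm).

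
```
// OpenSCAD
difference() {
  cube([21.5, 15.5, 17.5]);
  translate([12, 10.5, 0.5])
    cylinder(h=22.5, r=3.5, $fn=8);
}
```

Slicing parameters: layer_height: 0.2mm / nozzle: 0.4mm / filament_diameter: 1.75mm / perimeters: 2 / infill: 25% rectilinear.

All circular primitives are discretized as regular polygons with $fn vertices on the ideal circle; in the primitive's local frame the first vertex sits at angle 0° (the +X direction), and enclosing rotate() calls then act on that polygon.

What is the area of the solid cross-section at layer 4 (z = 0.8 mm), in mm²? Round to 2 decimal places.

At z = 0.8 mm: the cube is present — its section is the full 21.5×15.5 rectangle (area 333.25 mm²); the cylinder at (12, 10.5): section is a regular 8-gon, circumradius r=3.5 (area = (8/2)·3.500²·sin(360°/8) = 34.65 mm²); After the difference (first − rest): starting from the 21.5×15.5 cube (333.25 mm²), the r=3.5 cylinder at (12, 10.5) lies wholly inside it (removes its full 34.65 mm² and its 21.43 mm outline becomes a hole wall) — area = 298.60 mm². Overall, the cross-section is one region with 1 hole. Net area = 298.60 mm².

298.60 mm²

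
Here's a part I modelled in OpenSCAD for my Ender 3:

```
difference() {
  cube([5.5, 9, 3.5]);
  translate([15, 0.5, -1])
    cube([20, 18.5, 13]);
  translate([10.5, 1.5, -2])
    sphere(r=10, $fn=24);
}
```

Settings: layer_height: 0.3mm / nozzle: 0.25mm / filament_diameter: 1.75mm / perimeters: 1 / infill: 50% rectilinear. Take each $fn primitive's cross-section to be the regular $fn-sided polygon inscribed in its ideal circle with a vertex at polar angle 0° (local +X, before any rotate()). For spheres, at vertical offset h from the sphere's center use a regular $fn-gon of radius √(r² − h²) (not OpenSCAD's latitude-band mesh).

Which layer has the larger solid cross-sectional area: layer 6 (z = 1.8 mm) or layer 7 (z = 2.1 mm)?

Layer 6 (z = 1.8): the cube is present — its section is the full 5.5×9 rectangle (area 49.50 mm²); the cube at (15, 0.5) is present — its section is the full 20×18.5 rectangle (area 370.00 mm²); the r=10 sphere at (10.5, 1.5) slices to a regular 24-gon of circumradius 9.250 (√(r²−h²) with h=3.8 from center) (area = (24/2)·9.250²·sin(360°/24) = 265.73 mm²); Taking the first minus the rest: starting from the 5.5×9 cube (49.50 mm²), the 20×18.5 cube at (15, 0.5) misses the remaining region (no effect); the r=10 sphere at (10.5, 1.5) partially overlaps it — only the 29.01 mm² overlap (of its 265.73 mm²) is removed, clipping the outline — area = 20.49 mm². So its area = 20.49 mm². Layer 7 (z = 2.1): the cube (footprint 5.5×9) is included at this height (area 49.50 mm²); the 20×18.5 cube at (15, 0.5) contributes its full rectangle (area 370.00 mm²); the r=10 sphere at (10.5, 1.5) contributes a regular 24-gon of circumradius √(10²−4.1²) = 9.121 (area = (24/2)·9.121²·sin(360°/24) = 258.37 mm²); Subtracting the remaining from the first: starting from the 5.5×9 cube (49.50 mm²), the 20×18.5 cube at (15, 0.5) misses the remaining region (no effect); the r=10 sphere at (10.5, 1.5) partially overlaps it — only the 27.68 mm² overlap (of its 258.37 mm²) is removed, clipping the outline — area = 21.82 mm². So its area = 21.82 mm². Layer 7 is larger (21.82 vs 20.49 mm²).

layer 7 (z = 2.1 mm)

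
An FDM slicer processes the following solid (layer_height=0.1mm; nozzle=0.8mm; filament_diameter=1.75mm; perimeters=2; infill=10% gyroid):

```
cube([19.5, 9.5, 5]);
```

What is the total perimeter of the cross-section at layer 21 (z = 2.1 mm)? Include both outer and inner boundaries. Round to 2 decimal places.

58.00 mm

At z = 2.1 mm: the 19.5×9.5 cube contributes its full rectangle (perimeter 58.00 mm). Overall, the cross-section is a single solid region. Total boundary length (outer) = 58.00 mm.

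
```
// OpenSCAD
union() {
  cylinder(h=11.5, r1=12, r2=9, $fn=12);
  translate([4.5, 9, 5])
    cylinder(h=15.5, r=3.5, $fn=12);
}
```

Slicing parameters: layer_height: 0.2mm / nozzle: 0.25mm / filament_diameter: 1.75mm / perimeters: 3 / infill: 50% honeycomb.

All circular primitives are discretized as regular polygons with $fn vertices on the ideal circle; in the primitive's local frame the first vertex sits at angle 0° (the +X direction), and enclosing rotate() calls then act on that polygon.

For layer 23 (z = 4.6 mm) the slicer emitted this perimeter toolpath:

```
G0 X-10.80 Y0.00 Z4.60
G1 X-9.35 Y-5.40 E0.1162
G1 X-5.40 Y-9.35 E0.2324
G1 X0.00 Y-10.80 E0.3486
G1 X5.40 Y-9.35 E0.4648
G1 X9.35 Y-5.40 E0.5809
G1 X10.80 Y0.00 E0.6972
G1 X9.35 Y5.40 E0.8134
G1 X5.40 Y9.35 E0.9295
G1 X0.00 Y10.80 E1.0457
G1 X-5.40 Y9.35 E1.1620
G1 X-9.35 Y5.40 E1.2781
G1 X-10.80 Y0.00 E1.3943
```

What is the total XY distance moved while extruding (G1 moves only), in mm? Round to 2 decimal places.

67.07 mm

Sum the Euclidean lengths of each G1 segment: total = 67.07 mm.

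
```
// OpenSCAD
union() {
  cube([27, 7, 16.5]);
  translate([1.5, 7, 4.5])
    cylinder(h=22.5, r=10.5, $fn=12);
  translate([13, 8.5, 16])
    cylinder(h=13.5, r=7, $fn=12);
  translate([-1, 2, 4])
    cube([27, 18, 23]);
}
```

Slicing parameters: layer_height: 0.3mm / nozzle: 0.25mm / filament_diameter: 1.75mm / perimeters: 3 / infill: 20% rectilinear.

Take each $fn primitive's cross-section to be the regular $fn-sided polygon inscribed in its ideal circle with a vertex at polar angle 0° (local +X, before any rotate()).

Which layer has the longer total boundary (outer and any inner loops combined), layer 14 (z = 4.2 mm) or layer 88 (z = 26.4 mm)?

layer 88 (z = 26.4 mm)

Layer 14 (z = 4.2): the cube is present — its section is the full 27×7 rectangle (perimeter 68.00 mm); the cylinder at (1.5, 7) is not intersected at this z (z outside [4.5, 27]); the cylinder at (13, 8.5) is absent (z outside [16, 29.5]); the cube at (-1, 2) (footprint 27×18) is included at this height (perimeter 90.00 mm); Taking the union: the regions partially overlap (shared area 130.00 mm²), so the edge portions inside another operand are dropped and the merged outline is re-measured after clipping — boundary = 96.00 mm. So its perimeter = 96.00 mm. Layer 88 (z = 26.4): the cube does not reach this height (z outside [0, 16.5]); the r=10.5 cylinder at (1.5, 7) contributes a regular 12-gon of circumradius 10.5 (perimeter = 2·12·10.500·sin(180°/12) = 65.22 mm); the r=7 cylinder at (13, 8.5) gives a regular 12-gon of circumradius 7 (constant along its height) (perimeter = 2·12·7.000·sin(180°/12) = 43.48 mm); the 27×18 cube at (-1, 2) contributes its full rectangle (perimeter 90.00 mm); Merging all regions: the regions partially overlap (shared area 315.82 mm²), so the edge portions inside another operand are dropped and the merged outline is re-measured after clipping — boundary = 104.79 mm. So its perimeter = 104.79 mm. Layer 88 is larger (104.79 vs 96.00 mm).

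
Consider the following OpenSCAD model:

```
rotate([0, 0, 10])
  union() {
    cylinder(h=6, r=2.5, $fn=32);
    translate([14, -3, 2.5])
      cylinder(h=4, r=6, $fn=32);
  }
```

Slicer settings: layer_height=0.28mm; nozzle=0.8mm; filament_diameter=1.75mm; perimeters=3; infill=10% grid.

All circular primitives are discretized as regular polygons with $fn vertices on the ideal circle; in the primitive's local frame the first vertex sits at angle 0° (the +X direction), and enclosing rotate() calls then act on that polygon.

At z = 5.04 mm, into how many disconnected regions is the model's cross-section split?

At z = 5.04 mm: the r=2.5 cylinder contributes a regular 32-gon of circumradius 2.5; the r=6 cylinder at (14, -3) gives a regular 32-gon of circumradius 6 (constant along its height); Combining (union): the 2 present regions are separate (no shared area or edge), so areas and boundary lengths simply add and each stays a separate island — 2 connected regions; (rotated 10° about Z; rotation is an isometry so areas/perimeters/island counts are preserved). The result has 2 disconnected regions.

2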